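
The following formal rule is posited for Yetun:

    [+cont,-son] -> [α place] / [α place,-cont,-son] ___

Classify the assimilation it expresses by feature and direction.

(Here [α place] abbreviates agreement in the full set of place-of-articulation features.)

The rule copies the place features (abbreviated [place]) from the environment onto the target, so the assimilating feature is place.
The conditioning segment sits to the left of the focus bar, meaning the trigger precedes the segment that changes — progressive assimilation.

progressive place assimilation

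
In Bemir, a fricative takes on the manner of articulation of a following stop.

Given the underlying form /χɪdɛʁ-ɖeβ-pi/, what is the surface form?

[χɪdɛɢɖebpi]

The rule targets /ʁ/ (voiced uvular fricative), which sits before the trigger /ɖ/ (stop).
Changing only its manner to stop gives [ɢ] — the voiced uvular stop.
At the second juncture, /β/ likewise becomes [b] adjacent to /p/.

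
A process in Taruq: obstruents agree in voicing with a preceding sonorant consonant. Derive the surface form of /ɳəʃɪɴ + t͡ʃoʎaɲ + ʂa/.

/t͡ʃ/ is a voiceless postalveolar affricate. The preceding trigger /ɴ/ is voiced, so /t͡ʃ/ must become voiced as well.
The voiced postalveolar affricate is [d͡ʒ], so /t͡ʃ/ → [d͡ʒ].
At the second juncture, /ʂ/ likewise becomes [ʐ] adjacent to /ɲ/.

[ɳəʃɪɴd͡ʒoʎaɲʐa]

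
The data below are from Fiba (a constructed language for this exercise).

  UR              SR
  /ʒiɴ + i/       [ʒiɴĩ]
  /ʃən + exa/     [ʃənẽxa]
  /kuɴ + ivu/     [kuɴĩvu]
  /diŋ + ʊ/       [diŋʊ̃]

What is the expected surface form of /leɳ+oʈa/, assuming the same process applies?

The data show progressive nasality assimilation (vowel nasalisation): /i/ → [ĩ] after /ɴ/; /e/ → [ẽ] after /n/; /ʊ/ → [ʊ̃] after /ŋ/ — a vowel is nasalised by an immediately preceding nasal consonant.
The vowel /o/ is adjacent to the preceding nasal /ɳ/, so it acquires [+nasal] and surfaces as [õ].

[leɳõʈa]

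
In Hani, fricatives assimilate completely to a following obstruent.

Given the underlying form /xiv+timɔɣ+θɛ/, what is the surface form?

/v/ is the segment targeted by the rule; it sits immediately before /t/, so it assimilates completely and surfaces as [t].
The same rule applies at the second boundary: /ɣ/ → [θ] next to /θ/.

[xittimɔθθɛ]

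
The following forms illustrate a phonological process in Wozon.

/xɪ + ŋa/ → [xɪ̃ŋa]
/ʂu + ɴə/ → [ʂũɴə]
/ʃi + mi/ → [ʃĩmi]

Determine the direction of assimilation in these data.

regressive

The vowel /ɪ/ surfaces as nasalised [ɪ̃] next to the following nasal /ŋ/ — it has acquired the [+nasal] feature of its neighbour.
The other forms show the same pattern: /u/ → [ũ] before /ɴ/; /i/ → [ĩ] before /m/ — each time a vowel is nasalised next to a following nasal.
Because the conditioning nasal is to the right of the vowel that changes, the process is regressive (anticipatory).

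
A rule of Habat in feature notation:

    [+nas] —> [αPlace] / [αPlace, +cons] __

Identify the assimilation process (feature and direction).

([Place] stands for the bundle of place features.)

The shared variable α links the value of the place features (abbreviated [Place]) on the target to the same value on the neighbouring segment, so place is the feature that assimilates.
The conditioning segment sits to the left of the focus bar, meaning the trigger precedes the segment that changes — progressive assimilation.

progressive place assimilation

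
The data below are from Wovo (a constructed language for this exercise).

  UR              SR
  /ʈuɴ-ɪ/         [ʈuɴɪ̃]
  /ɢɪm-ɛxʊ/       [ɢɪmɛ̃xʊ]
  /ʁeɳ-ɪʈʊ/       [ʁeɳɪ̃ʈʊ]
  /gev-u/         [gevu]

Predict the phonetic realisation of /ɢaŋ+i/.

The data show progressive nasality assimilation (vowel nasalisation): /ɪ/ → [ɪ̃] after /ɴ/; /ɛ/ → [ɛ̃] after /m/; /ɪ/ → [ɪ̃] after /ɳ/ — a vowel is nasalised by an immediately preceding nasal consonant.
No change occurs in [gevu] because the vowel at the boundary is adjacent to an oral consonant, not a nasal (/u/ next to /v/).
/i/ sits next to the nasal /ŋ/ and is therefore nasalised to [ĩ].

[ɢaŋĩ]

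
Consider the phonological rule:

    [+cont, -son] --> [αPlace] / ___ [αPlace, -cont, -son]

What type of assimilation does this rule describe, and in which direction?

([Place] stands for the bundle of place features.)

regressive place assimilation

The shared variable α links the value of the place features (abbreviated [Place]) on the target to the same value on the neighbouring segment, so place is the feature that assimilates.
Since the environment is written after the underscore, the trigger follows the target; the direction is regressive.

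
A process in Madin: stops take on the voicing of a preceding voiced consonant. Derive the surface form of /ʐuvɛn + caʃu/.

[ʐuvɛnɟaʃu]

The rule targets /c/ (voiceless palatal stop), which sits after the trigger /n/ (voiced).
A voiced palatal stop is [ɟ], so the surface segment is [ɟ].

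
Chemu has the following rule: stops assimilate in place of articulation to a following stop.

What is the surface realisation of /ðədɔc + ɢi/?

The rule targets /c/ (voiceless palatal stop), which sits before the trigger /ɢ/ (uvular).
Changing only its place to uvular gives [q] — the voiceless uvular stop.

[ðədɔqɢi]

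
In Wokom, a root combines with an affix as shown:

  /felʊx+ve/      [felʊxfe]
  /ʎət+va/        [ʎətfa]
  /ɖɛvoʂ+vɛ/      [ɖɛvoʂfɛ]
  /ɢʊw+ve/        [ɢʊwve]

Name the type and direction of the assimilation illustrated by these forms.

progressive voicing assimilation

The segment that alternates is /v/, which surfaces as [f] when adjacent to /x/.
/v/ is voiced while /x/ is voiceless; the output [f] is voiceless, matching the trigger — so the feature that spreads is voicing.
Place and manner are unchanged, so the assimilation is partial, not total.
The same holds elsewhere in the data: /v/ → [f] after /t/ (voiced → voiceless, matching voiceless); /v/ → [f] after /ʂ/ (voiced → voiceless, matching voiceless) — only voicing changes, and always toward the preceding segment.
No alternation appears in [ɢʊwve]: there the adjacent consonants already agree in voicing (/v/ and /w/ are both voiced), so this form is consistent with the same rule.
Since the segment that changes follows the conditioning segment, the assimilation is progressive.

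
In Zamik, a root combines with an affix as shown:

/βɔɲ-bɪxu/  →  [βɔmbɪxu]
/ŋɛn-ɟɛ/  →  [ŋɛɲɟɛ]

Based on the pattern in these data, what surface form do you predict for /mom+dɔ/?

The data show regressive place assimilation: /ɲ/ → [m] before /b/; /n/ → [ɲ] before /ɟ/. In each pair only place changes, matching the following consonant, while manner and voice stay constant.
/m/ is a voiced bilabial nasal. The following trigger /d/ is alveolar, so /m/ must become alveolar as well.
Changing only its place to alveolar gives [n] — the voiced alveolar nasal.

[mondɔ]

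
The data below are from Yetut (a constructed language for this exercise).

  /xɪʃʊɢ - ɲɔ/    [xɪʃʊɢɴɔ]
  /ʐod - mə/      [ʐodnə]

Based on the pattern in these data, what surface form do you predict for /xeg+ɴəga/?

[xegŋəga]

The data show progressive place assimilation: /ɲ/ → [ɴ] after /ɢ/; /m/ → [n] after /d/. In each pair only place changes, matching the preceding consonant, while manner and voice stay constant.
The rule targets /ɴ/ (voiced uvular nasal), which sits after the trigger /g/ (velar).
The voiced velar nasal is [ŋ], so /ɴ/ → [ŋ].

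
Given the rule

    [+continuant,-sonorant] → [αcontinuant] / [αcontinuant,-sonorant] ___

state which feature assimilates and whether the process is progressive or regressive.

progressive manner assimilation

The shared variable α links the value of [continuant] on the target to that of the neighbouring obstruent. [continuant] distinguishes stops from fricatives — a manner-of-articulation feature — so this is manner assimilation.
Since the environment is written before the underscore, the trigger precedes the target; the direction is progressive.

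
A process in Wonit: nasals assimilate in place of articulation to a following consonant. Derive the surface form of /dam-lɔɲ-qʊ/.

The rule targets /m/ (voiced bilabial nasal), which sits before the trigger /l/ (alveolar).
Changing only its place to alveolar gives [n] — the voiced alveolar nasal.
The same rule applies at the second boundary: /ɲ/ → [ɴ] next to /q/.

[danlɔɴqʊ]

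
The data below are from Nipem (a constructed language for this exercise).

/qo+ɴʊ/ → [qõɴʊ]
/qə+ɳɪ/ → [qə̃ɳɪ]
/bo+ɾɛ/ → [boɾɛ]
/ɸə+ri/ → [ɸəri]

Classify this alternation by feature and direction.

regressive nasality assimilation (vowel nasalisation)

The vowel /o/ surfaces as nasalised [õ] next to the following nasal /ɴ/ — it has acquired the [+nasal] feature of its neighbour.
Likewise in the remaining data: /ə/ → [ə̃] before /ɳ/ — each time a vowel is nasalised next to a following nasal.
No change occurs in [boɾɛ], [ɸəri] because the vowel at the boundary is adjacent to an oral consonant, not a nasal (/o/ next to /ɾ/; /ə/ next to /r/).
Because the conditioning nasal is to the right of the vowel that changes, the process is regressive (anticipatory).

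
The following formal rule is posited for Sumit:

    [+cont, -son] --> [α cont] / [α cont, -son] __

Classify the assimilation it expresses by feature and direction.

The rule copies [cont] (continuancy) from the environment onto the target fricatives; since [±cont] encodes the stop/fricative manner contrast, the assimilating dimension is manner.
Since the environment is written before the underscore, the trigger precedes the target; the direction is progressive.

progressive manner assimilation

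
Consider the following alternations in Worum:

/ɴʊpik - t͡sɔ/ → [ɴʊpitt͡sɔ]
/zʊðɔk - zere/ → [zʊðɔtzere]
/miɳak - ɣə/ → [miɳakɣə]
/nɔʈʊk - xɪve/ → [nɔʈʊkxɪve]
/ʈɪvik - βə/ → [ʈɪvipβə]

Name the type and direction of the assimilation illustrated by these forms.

The segment that alternates is /k/, which surfaces as [t] when adjacent to /t͡s/.
/k/ is velar while /t͡s/ is alveolar; the output [t] is alveolar, matching the trigger — so the feature that spreads is place.
Manner and voice are unchanged, so the assimilation is partial, not total.
Checking the remaining alternations: /k/ → [t] before /z/ (velar → alveolar, matching alveolar); /k/ → [p] before /β/ (velar → bilabial, matching bilabial) — only place changes, and always toward the following segment.
Nothing changes in [miɳakɣə], [nɔʈʊkxɪve]: there the adjacent consonants already agree in place (/k/ and /ɣ/ are both velar; /k/ and /x/ are both velar), so these forms are consistent with the same rule.
The trigger is the following segment, so the direction is regressive (anticipatory).

regressive place assimilation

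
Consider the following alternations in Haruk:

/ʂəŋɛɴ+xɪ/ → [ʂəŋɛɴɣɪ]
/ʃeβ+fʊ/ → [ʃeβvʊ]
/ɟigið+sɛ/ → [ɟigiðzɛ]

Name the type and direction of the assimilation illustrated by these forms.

Underlying /x/ is realised as [ɣ] next to /ɴ/; /ɴ/ itself does not change.
/x/ is voiceless while /ɴ/ is voiced; the output [ɣ] is voiced, matching the trigger — so the feature that spreads is voicing.
Place and manner are unchanged, so the assimilation is partial, not total.
The other alternating forms pattern the same way: /f/ → [v] after /β/ (voiceless → voiced, matching voiced); /s/ → [z] after /ð/ (voiceless → voiced, matching voiced) — only voicing changes, and always toward the preceding segment.
Since the segment that changes follows the conditioning segment, the assimilation is progressive.

progressive voicing assimilation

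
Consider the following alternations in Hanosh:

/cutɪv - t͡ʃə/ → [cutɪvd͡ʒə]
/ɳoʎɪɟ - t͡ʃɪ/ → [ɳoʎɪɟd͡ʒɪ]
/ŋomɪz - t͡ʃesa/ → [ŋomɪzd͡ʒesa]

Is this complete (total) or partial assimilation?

Comparing underlying and surface forms, /t͡ʃ/ → [d͡ʒ] is the alternation; the neighbouring /v/ is constant.
The change voiceless → voiced matches the voicing of the preceding /v/, identifying this as voicing assimilation.
Place and manner are unchanged, so the assimilation is partial, not total.
The other alternating forms pattern the same way: /t͡ʃ/ → [d͡ʒ] after /ɟ/ (voiceless → voiced, matching voiced); /t͡ʃ/ → [d͡ʒ] after /z/ (voiceless → voiced, matching voiced) — only voicing changes, and always toward the preceding segment.

partial assimilation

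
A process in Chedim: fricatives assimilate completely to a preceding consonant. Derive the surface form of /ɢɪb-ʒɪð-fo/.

[ɢɪbbɪððo]

/ʒ/ is the segment targeted by the rule; it sits immediately after /b/, so it assimilates completely and surfaces as [b].
At the second juncture, /f/ likewise becomes [ð] adjacent to /ð/.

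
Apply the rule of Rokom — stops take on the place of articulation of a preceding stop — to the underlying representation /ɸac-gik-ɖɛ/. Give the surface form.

[ɸacɟikgɛ]

The rule targets /g/ (voiced velar stop), which sits after the trigger /c/ (palatal).
Changing only its place to palatal gives [ɟ] — the voiced palatal stop.
The same rule applies at the second boundary: /ɖ/ → [g] next to /k/.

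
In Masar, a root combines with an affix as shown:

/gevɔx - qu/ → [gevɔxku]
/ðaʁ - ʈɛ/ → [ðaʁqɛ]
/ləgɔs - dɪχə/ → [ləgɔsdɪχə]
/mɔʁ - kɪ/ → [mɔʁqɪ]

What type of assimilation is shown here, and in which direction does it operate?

Underlying /q/ is realised as [k] next to /x/; /x/ itself does not change.
The change uvular → velar matches the place of the preceding /x/, identifying this as place assimilation.
Manner and voice are unchanged, so the assimilation is partial, not total.
The other alternating forms pattern the same way: /ʈ/ → [q] after /ʁ/ (retroflex → uvular, matching uvular); /k/ → [q] after /ʁ/ (velar → uvular, matching uvular) — only place changes, and always toward the preceding segment.
No alternation appears in [ləgɔsdɪχə]: there the adjacent consonants already agree in place (/d/ and /s/ are both alveolar), so this form is consistent with the same rule.
Since the segment that changes follows the conditioning segment, the assimilation is progressive.

progressive place assimilation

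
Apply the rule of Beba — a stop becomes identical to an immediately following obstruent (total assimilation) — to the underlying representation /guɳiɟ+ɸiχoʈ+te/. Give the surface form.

/ɟ/ is the segment targeted by the rule; it sits immediately before /ɸ/, so it assimilates completely and surfaces as [ɸ].
The same rule applies at the second boundary: /ʈ/ → [t] next to /t/.

[guɳiɸɸiχotte]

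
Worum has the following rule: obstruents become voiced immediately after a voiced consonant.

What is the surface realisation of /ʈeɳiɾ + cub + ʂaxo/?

/c/ is a voiceless palatal stop. The preceding trigger /ɾ/ is voiced, so /c/ must become voiced as well.
A voiced palatal stop is [ɟ], so the surface segment is [ɟ].
The same rule applies at the second boundary: /ʂ/ → [ʐ] next to /b/.

[ʈeɳiɾɟubʐaxo]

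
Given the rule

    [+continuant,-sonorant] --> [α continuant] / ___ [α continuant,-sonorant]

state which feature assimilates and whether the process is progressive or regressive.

The rule copies [continuant] (continuancy) from the environment onto the target fricatives; since [±continuant] encodes the stop/fricative manner contrast, the assimilating dimension is manner.
Since the environment is written after the underscore, the trigger follows the target; the direction is regressive.

regressive manner assimilation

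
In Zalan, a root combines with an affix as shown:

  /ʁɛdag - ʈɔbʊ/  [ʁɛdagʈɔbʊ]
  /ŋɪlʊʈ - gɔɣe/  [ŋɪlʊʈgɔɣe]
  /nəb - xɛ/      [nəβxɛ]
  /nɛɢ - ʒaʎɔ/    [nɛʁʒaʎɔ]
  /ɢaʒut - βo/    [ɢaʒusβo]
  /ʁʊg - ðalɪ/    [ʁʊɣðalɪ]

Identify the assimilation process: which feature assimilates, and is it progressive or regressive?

regressive manner assimilation

Underlying /b/ is realised as [β] next to /x/; /x/ itself does not change.
/b/ is a stop while /x/ is a fricative; the output [β] is a fricative, matching the trigger — so the feature that spreads is manner.
Place and voice are unchanged, so the assimilation is partial, not total.
Checking the remaining alternations: /ɢ/ → [ʁ] before /ʒ/ (stop → fricative, matching a fricative); /t/ → [s] before /β/ (stop → fricative, matching a fricative); /g/ → [ɣ] before /ð/ (stop → fricative, matching a fricative) — only manner changes, and always toward the following segment.
No alternation appears in [ʁɛdagʈɔbʊ], [ŋɪlʊʈgɔɣe]: there the adjacent consonants already agree in manner (/g/ and /ʈ/ are both stops; /ʈ/ and /g/ are both stops), so these forms are consistent with the same rule.
Since the segment that changes precedes the conditioning segment, the assimilation is regressive.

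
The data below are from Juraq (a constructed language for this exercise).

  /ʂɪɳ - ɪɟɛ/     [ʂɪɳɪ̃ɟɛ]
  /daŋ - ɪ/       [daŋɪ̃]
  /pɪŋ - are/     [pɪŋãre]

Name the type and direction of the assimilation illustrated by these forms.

progressive nasality assimilation (vowel nasalisation)

The vowel /ɪ/ surfaces as nasalised [ɪ̃] next to the preceding nasal /ɳ/ — it has acquired the [+nasal] feature of its neighbour.
The other forms show the same pattern: /ɪ/ → [ɪ̃] after /ŋ/; /a/ → [ã] after /ŋ/ — each time a vowel is nasalised next to a preceding nasal.
Because the conditioning nasal is to the left of the vowel that changes, the process is progressive (perseverative).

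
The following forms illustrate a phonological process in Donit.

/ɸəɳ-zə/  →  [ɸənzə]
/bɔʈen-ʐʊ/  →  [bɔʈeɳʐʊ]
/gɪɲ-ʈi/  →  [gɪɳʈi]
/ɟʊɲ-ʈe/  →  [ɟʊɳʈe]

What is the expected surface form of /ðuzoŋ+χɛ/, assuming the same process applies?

The data show regressive place assimilation: /ɳ/ → [n] before /z/; /n/ → [ɳ] before /ʐ/; /ɲ/ → [ɳ] before /ʈ/. In each pair only place changes, matching the following consonant, while manner and voice stay constant.
The rule targets /ŋ/ (voiced velar nasal), which sits before the trigger /χ/ (uvular).
A voiced uvular nasal is [ɴ], so the surface segment is [ɴ].

[ðuzoɴχɛ]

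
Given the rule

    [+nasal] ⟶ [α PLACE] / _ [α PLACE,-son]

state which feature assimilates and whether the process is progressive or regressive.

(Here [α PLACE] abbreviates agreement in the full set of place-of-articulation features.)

regressive place assimilation

The shared variable α links the value of the place features (abbreviated [PLACE]) on the target to the same value on the neighbouring segment, so place is the feature that assimilates.
Since the environment is written after the underscore, the trigger follows the target; the direction is regressive.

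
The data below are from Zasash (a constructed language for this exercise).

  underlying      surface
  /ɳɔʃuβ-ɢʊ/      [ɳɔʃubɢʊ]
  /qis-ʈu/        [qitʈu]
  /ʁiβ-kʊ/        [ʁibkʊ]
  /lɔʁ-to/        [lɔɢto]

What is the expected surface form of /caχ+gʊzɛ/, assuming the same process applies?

[caqgʊzɛ]

The data show regressive manner assimilation: /β/ → [b] before /ɢ/; /s/ → [t] before /ʈ/; /β/ → [b] before /k/; /ʁ/ → [ɢ] before /t/. In each pair only manner changes, matching the following consonant, while place and voice stay constant.
The rule targets /χ/ (voiceless uvular fricative), which sits before the trigger /g/ (stop).
A voiceless uvular stop is [q], so the surface segment is [q].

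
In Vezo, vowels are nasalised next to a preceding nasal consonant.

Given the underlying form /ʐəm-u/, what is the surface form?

The vowel /u/ is adjacent to the preceding nasal /m/, so it acquires [+nasal] and surfaces as [ũ].

[ʐəmũ]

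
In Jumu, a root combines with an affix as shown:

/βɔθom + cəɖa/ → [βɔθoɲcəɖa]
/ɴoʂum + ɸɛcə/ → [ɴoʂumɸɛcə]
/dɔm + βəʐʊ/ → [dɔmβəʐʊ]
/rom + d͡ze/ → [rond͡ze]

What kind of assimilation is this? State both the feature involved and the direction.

Underlying /m/ is realised as [ɲ] next to /c/; /c/ itself does not change.
/m/ is bilabial while /c/ is palatal; the output [ɲ] is palatal, matching the trigger — so the feature that spreads is place.
Manner and voice are unchanged, so the assimilation is partial, not total.
The other alternating form patterns the same way: /m/ → [n] before /d͡z/ (bilabial → alveolar, matching alveolar) — only place changes, and always toward the following segment.
No alternation appears in [ɴoʂumɸɛcə], [dɔmβəʐʊ]: there the adjacent consonants already agree in place (/m/ and /ɸ/ are both bilabial; /m/ and /β/ are both bilabial), so these forms are consistent with the same rule.
The trigger is the following segment, so the direction is regressive (anticipatory).

regressive place assimilation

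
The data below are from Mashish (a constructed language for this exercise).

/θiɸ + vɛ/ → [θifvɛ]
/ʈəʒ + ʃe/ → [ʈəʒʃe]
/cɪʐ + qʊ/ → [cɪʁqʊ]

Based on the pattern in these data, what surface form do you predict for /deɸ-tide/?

The data show regressive place assimilation: /ɸ/ → [f] before /v/; /ʐ/ → [ʁ] before /q/. In each pair only place changes, matching the following consonant, while manner and voice stay constant.
No alternation appears in [ʈəʒʃe]: there the adjacent consonants already agree in place (/ʒ/ and /ʃ/ are both postalveolar), so this form is consistent with the same rule.
The rule targets /ɸ/ (voiceless bilabial fricative), which sits before the trigger /t/ (alveolar).
A voiceless alveolar fricative is [s], so the surface segment is [s].

[destide]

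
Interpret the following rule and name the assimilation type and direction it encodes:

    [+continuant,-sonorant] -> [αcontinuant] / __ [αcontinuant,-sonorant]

regressive manner assimilation

The rule copies [continuant] (continuancy) from the environment onto the target fricatives; since [±continuant] encodes the stop/fricative manner contrast, the assimilating dimension is manner.
Since the environment is written after the underscore, the trigger follows the target; the direction is regressive.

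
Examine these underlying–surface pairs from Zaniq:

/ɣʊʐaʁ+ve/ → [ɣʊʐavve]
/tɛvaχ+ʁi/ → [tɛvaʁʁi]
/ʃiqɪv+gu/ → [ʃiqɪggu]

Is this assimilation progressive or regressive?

regressive

The segment that alternates is /ʁ/, which surfaces as [v] when adjacent to /v/.
The output [v] is identical to the trigger /v/ — every feature (place, manner, voicing) has been copied — so this is total assimilation.
The other forms behave the same way: /χ/ → [ʁ] before /ʁ/; /v/ → [g] before /g/ — in each case the output is a copy of the following consonant.
The trigger is the following segment, so the direction is regressive (anticipatory).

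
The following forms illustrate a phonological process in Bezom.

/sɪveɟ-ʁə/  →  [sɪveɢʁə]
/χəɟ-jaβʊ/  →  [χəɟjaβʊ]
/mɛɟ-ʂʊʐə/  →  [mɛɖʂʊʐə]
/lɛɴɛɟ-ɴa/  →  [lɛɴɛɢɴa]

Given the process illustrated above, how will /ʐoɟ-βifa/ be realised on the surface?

The data show regressive place assimilation: /ɟ/ → [ɢ] before /ʁ/; /ɟ/ → [ɖ] before /ʂ/; /ɟ/ → [ɢ] before /ɴ/. In each pair only place changes, matching the following consonant, while manner and voice stay constant.
Nothing changes in [χəɟjaβʊ]: there the adjacent consonants already agree in place (/ɟ/ and /j/ are both palatal), so this form is consistent with the same rule.
/ɟ/ is a voiced palatal stop. The following trigger /β/ is bilabial, so /ɟ/ must become bilabial as well.
A voiced bilabial stop is [b], so the surface segment is [b].

[ʐobβifa]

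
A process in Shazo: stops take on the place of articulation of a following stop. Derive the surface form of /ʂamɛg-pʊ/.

/g/ is a voiced velar stop. The following trigger /p/ is bilabial, so /g/ must become bilabial as well.
A voiced bilabial stop is [b], so the surface segment is [b].

[ʂamɛbpʊ]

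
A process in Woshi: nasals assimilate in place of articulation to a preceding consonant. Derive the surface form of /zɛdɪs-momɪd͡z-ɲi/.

/m/ is a voiced bilabial nasal. The preceding trigger /s/ is alveolar, so /m/ must become alveolar as well.
A voiced alveolar nasal is [n], so the surface segment is [n].
At the second juncture, /ɲ/ likewise becomes [n] adjacent to /d͡z/.

[zɛdɪsnomɪd͡zni]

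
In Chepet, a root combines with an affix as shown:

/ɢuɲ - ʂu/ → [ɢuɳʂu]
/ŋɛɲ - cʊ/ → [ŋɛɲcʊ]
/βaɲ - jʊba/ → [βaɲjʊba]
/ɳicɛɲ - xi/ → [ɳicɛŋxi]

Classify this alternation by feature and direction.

regressive place assimilation

The segment that alternates is /ɲ/, which surfaces as [ɳ] when adjacent to /ʂ/.
The change palatal → retroflex matches the place of the following /ʂ/, identifying this as place assimilation.
Manner and voice are unchanged, so the assimilation is partial, not total.
Checking the remaining alternation: /ɲ/ → [ŋ] before /x/ (palatal → velar, matching velar) — only place changes, and always toward the following segment.
Nothing changes in [ŋɛɲcʊ], [βaɲjʊba]: there the adjacent consonants already agree in place (/ɲ/ and /c/ are both palatal; /ɲ/ and /j/ are both palatal), so these forms are consistent with the same rule.
The trigger is the following segment, so the direction is regressive (anticipatory).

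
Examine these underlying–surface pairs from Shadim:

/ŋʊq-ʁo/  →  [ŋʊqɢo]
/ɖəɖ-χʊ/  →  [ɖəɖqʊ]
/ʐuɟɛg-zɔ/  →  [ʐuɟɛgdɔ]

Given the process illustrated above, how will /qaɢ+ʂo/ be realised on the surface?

[qaɢʈo]

The data show progressive manner assimilation: /ʁ/ → [ɢ] after /q/; /χ/ → [q] after /ɖ/; /z/ → [d] after /g/. In each pair only manner changes, matching the preceding consonant, while place and voice stay constant.
/ʂ/ is a voiceless retroflex fricative. The preceding trigger /ɢ/ is a stop, so /ʂ/ must become a stop as well.
The voiceless retroflex stop is [ʈ], so /ʂ/ → [ʈ].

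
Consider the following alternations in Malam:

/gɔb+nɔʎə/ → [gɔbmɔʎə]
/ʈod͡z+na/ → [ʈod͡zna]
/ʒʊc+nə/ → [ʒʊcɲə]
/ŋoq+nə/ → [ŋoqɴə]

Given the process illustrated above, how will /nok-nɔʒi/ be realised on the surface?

[nokŋɔʒi]

The data show progressive place assimilation: /n/ → [m] after /b/; /n/ → [ɲ] after /c/; /n/ → [ɴ] after /q/. In each pair only place changes, matching the preceding consonant, while manner and voice stay constant.
Nothing changes in [ʈod͡zna]: there the adjacent consonants already agree in place (/n/ and /d͡z/ are both alveolar), so this form is consistent with the same rule.
/n/ is a voiced alveolar nasal. The preceding trigger /k/ is velar, so /n/ must become velar as well.
A voiced velar nasal is [ŋ], so the surface segment is [ŋ].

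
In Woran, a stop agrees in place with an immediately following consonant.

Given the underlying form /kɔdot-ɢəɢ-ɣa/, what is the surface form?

The rule targets /t/ (voiceless alveolar stop), which sits before the trigger /ɢ/ (uvular).
A voiceless uvular stop is [q], so the surface segment is [q].
At the second juncture, /ɢ/ likewise becomes [g] adjacent to /ɣ/.

[kɔdoqɢəgɣa]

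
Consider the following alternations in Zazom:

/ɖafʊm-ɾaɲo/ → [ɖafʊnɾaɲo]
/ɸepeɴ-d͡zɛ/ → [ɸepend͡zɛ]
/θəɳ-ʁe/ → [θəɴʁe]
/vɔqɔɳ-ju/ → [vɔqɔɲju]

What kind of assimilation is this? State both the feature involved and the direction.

Underlying /m/ is realised as [n] next to /ɾ/; /ɾ/ itself does not change.
/m/ is bilabial while /ɾ/ is alveolar; the output [n] is alveolar, matching the trigger — so the feature that spreads is place.
Manner and voice are unchanged, so the assimilation is partial, not total.
The same holds elsewhere in the data: /ɴ/ → [n] before /d͡z/ (uvular → alveolar, matching alveolar); /ɳ/ → [ɴ] before /ʁ/ (retroflex → uvular, matching uvular); /ɳ/ → [ɲ] before /j/ (retroflex → palatal, matching palatal) — only place changes, and always toward the following segment.
The trigger is the following segment, so the direction is regressive (anticipatory).

regressive place assimilation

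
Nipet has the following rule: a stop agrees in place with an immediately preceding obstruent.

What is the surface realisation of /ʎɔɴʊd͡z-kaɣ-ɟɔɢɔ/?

/k/ is a voiceless velar stop. The preceding trigger /d͡z/ is alveolar, so /k/ must become alveolar as well.
The voiceless alveolar stop is [t], so /k/ → [t].
At the second juncture, /ɟ/ likewise becomes [g] adjacent to /ɣ/.

[ʎɔɴʊd͡ztaɣgɔɢɔ]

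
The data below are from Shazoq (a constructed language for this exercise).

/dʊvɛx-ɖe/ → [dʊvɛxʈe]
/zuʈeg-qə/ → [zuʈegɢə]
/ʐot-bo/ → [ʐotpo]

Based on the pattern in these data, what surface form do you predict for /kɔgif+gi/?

The data show progressive voicing assimilation: /ɖ/ → [ʈ] after /x/; /q/ → [ɢ] after /g/; /b/ → [p] after /t/. In each pair only voicing changes, matching the preceding consonant, while place and manner stay constant.
The rule targets /g/ (voiced velar stop), which sits after the trigger /f/ (voiceless).
The voiceless velar stop is [k], so /g/ → [k].

[kɔgifki]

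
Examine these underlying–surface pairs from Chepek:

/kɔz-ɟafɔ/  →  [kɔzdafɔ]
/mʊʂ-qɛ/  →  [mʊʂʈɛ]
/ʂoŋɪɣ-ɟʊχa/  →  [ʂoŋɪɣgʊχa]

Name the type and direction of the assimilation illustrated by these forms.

The segment that alternates is /ɟ/, which surfaces as [d] when adjacent to /z/.
/ɟ/ is palatal while /z/ is alveolar; the output [d] is alveolar, matching the trigger — so the feature that spreads is place.
Manner and voice are unchanged, so the assimilation is partial, not total.
Checking the remaining alternations: /q/ → [ʈ] after /ʂ/ (uvular → retroflex, matching retroflex); /ɟ/ → [g] after /ɣ/ (palatal → velar, matching velar) — only place changes, and always toward the preceding segment.
The trigger is the preceding segment, so the direction is progressive (perseverative).

progressive place assimilation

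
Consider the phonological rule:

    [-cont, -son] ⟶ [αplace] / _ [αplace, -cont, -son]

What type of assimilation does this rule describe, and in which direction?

regressive place assimilation

The rule copies the place features (abbreviated [place]) from the environment onto the target, so the assimilating feature is place.
Since the environment is written after the underscore, the trigger follows the target; the direction is regressive.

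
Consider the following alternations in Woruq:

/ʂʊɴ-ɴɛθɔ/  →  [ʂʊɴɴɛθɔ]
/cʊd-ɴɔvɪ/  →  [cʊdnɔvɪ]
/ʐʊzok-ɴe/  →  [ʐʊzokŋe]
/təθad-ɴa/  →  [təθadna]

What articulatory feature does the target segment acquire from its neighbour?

Comparing underlying and surface forms, /ɴ/ → [n] is the alternation; the neighbouring /d/ is constant.
/ɴ/ is uvular while /d/ is alveolar; the output [n] is alveolar, matching the trigger — so the feature that spreads is place.
The other alternating form patterns the same way: /ɴ/ → [ŋ] after /k/ (uvular → velar, matching velar) — only place changes, and always toward the preceding segment.
No alternation appears in [ʂʊɴɴɛθɔ]: there the adjacent consonants already agree in place (/ɴ/ and /ɴ/ are both uvular), so this form is consistent with the same rule.

place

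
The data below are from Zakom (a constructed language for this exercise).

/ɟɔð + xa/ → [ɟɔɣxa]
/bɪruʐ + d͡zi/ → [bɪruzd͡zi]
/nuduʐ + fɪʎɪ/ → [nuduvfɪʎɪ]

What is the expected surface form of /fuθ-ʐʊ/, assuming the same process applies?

The data show regressive place assimilation: /ð/ → [ɣ] before /x/; /ʐ/ → [z] before /d͡z/; /ʐ/ → [v] before /f/. In each pair only place changes, matching the following consonant, while manner and voice stay constant.
The rule targets /θ/ (voiceless dental fricative), which sits before the trigger /ʐ/ (retroflex).
The voiceless retroflex fricative is [ʂ], so /θ/ → [ʂ].

[fuʂʐʊ]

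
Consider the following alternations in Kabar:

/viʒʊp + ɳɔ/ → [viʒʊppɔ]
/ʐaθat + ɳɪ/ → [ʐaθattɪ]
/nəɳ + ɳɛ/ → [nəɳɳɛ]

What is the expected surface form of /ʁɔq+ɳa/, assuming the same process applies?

[ʁɔqqa]

The data show progressive total assimilation (/ɳ/ → [p] after /p/; /ɳ/ → [t] after /t/): in every case the target segment becomes identical to its preceding neighbour, copying more than a single feature.
In [nəɳɳɛ] the two consonants at the boundary are already identical (/ɳ/ + /ɳ/), so the rule applies vacuously and nothing changes.
/ɳ/ is the segment targeted by the rule; it sits immediately after /q/, so it assimilates completely and surfaces as [q].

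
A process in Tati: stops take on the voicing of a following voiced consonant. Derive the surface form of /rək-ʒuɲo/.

[rəgʒuɲo]

/k/ is a voiceless velar stop. The following trigger /ʒ/ is voiced, so /k/ must become voiced as well.
Changing only its voicing to voiced gives [g] — the voiced velar stop.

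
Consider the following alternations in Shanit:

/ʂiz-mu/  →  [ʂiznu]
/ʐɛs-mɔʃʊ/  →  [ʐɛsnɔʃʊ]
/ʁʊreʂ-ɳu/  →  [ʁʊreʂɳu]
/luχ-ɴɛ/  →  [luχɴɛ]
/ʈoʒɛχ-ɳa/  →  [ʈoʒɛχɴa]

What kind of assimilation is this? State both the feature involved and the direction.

The segment that alternates is /m/, which surfaces as [n] when adjacent to /z/.
The change bilabial → alveolar matches the place of the preceding /z/, identifying this as place assimilation.
Manner and voice are unchanged, so the assimilation is partial, not total.
The other alternating forms pattern the same way: /m/ → [n] after /s/ (bilabial → alveolar, matching alveolar); /ɳ/ → [ɴ] after /χ/ (retroflex → uvular, matching uvular) — only place changes, and always toward the preceding segment.
No alternation appears in [ʁʊreʂɳu], [luχɴɛ]: there the adjacent consonants already agree in place (/ɳ/ and /ʂ/ are both retroflex; /ɴ/ and /χ/ are both uvular), so these forms are consistent with the same rule.
The trigger is the preceding segment, so the direction is progressive (perseverative).

progressive place assimilation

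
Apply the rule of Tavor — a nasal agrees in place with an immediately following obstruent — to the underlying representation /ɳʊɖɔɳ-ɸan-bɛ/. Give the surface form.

/ɳ/ is a voiced retroflex nasal. The following trigger /ɸ/ is bilabial, so /ɳ/ must become bilabial as well.
A voiced bilabial nasal is [m], so the surface segment is [m].
The same rule applies at the second boundary: /n/ → [m] next to /b/.

[ɳʊɖɔmɸambɛ]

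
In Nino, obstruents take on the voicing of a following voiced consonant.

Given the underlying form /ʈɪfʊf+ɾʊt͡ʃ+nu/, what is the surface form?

[ʈɪfʊvɾʊd͡ʒnu]

/f/ is a voiceless labiodental fricative. The following trigger /ɾ/ is voiced, so /f/ must become voiced as well.
The voiced labiodental fricative is [v], so /f/ → [v].
At the second juncture, /t͡ʃ/ likewise becomes [d͡ʒ] adjacent to /n/.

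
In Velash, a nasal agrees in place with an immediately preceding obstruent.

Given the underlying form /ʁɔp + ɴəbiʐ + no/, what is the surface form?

[ʁɔpməbiʐɳo]

The rule targets /ɴ/ (voiced uvular nasal), which sits after the trigger /p/ (bilabial).
The voiced bilabial nasal is [m], so /ɴ/ → [m].
The same rule applies at the second boundary: /n/ → [ɳ] next to /ʐ/.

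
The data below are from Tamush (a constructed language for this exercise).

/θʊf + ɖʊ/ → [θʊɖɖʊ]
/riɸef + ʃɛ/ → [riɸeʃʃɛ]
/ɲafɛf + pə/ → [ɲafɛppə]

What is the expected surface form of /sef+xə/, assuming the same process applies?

[sexxə]

The data show regressive total assimilation (/f/ → [ɖ] before /ɖ/; /f/ → [ʃ] before /ʃ/; /f/ → [p] before /p/): in every case the target segment becomes identical to its following neighbour, copying more than a single feature.
/f/ is the segment targeted by the rule; it sits immediately before /x/, so it assimilates completely and surfaces as [x].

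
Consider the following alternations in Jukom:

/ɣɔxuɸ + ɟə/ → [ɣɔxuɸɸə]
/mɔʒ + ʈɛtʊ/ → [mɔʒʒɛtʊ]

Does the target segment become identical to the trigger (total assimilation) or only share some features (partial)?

Underlying /ɟ/ is realised as [ɸ] next to /ɸ/; /ɸ/ itself does not change.
The output [ɸ] is identical to the trigger /ɸ/ — every feature (place, manner, voicing) has been copied — so this is total assimilation.
The remaining alternation confirms this: /ʈ/ → [ʒ] after /ʒ/ — in each case the output is a copy of the preceding consonant.

total assimilation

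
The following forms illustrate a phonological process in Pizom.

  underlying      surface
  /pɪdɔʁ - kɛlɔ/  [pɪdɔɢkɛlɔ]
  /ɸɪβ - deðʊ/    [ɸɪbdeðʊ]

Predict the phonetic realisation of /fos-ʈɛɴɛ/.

[fotʈɛɴɛ]

The data show regressive manner assimilation: /ʁ/ → [ɢ] before /k/; /β/ → [b] before /d/. In each pair only manner changes, matching the following consonant, while place and voice stay constant.
The rule targets /s/ (voiceless alveolar fricative), which sits before the trigger /ʈ/ (stop).
The voiceless alveolar stop is [t], so /s/ → [t].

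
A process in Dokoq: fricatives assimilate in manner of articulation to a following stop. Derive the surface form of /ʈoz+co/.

The rule targets /z/ (voiced alveolar fricative), which sits before the trigger /c/ (stop).
Changing only its manner to stop gives [d] — the voiced alveolar stop.

[ʈodco]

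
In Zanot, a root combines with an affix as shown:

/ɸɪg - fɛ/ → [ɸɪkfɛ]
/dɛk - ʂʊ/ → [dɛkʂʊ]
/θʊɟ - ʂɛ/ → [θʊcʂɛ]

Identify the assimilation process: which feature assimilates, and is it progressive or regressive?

regressive voicing assimilation

Comparing underlying and surface forms, /g/ → [k] is the alternation; the neighbouring /f/ is constant.
/g/ is voiced while /f/ is voiceless; the output [k] is voiceless, matching the trigger — so the feature that spreads is voicing.
Place and manner are unchanged, so the assimilation is partial, not total.
The other alternating form patterns the same way: /ɟ/ → [c] before /ʂ/ (voiced → voiceless, matching voiceless) — only voicing changes, and always toward the following segment.
Nothing changes in [dɛkʂʊ]: there the adjacent consonants already agree in voicing (/k/ and /ʂ/ are both voiceless), so this form is consistent with the same rule.
Since the segment that changes precedes the conditioning segment, the assimilation is regressive.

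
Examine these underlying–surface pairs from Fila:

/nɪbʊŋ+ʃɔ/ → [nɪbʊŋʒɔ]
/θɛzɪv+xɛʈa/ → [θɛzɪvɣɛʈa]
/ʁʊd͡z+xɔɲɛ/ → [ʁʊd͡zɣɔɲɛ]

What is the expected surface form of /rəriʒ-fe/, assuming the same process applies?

The data show progressive voicing assimilation: /ʃ/ → [ʒ] after /ŋ/; /x/ → [ɣ] after /v/; /x/ → [ɣ] after /d͡z/. In each pair only voicing changes, matching the preceding consonant, while place and manner stay constant.
The rule targets /f/ (voiceless labiodental fricative), which sits after the trigger /ʒ/ (voiced).
Changing only its voicing to voiced gives [v] — the voiced labiodental fricative.

[rəriʒve]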